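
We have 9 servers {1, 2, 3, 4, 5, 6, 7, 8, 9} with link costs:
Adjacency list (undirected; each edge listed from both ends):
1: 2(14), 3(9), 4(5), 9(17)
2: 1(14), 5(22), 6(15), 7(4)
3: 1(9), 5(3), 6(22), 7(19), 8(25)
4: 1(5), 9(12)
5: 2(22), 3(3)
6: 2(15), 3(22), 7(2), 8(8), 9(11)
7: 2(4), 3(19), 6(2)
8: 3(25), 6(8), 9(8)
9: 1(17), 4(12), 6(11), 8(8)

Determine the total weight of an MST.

51

Prim, starting at 3.
Step 1: cheapest edge leaving the tree is 3—5 (3); add 5.
Step 2: cheapest edge leaving the tree is 1—3 (9); add 1.
Step 3: cheapest edge leaving the tree is 1—4 (5); add 4.
Step 4: cheapest edge leaving the tree is 4—9 (12); add 9.
Step 5: cheapest edge leaving the tree is 8—9 (8); add 8.
Step 6: cheapest edge leaving the tree is 6—8 (8); add 6.
Step 7: cheapest edge leaving the tree is 6—7 (2); add 7.
Step 8: cheapest edge leaving the tree is 2—7 (4); add 2.
MST edges: 3—5, 1—3, 1—4, 4—9, 8—9, 6—8, 6—7, 2—7; total weight 3+9+5+12+8+8+2+4 = 51.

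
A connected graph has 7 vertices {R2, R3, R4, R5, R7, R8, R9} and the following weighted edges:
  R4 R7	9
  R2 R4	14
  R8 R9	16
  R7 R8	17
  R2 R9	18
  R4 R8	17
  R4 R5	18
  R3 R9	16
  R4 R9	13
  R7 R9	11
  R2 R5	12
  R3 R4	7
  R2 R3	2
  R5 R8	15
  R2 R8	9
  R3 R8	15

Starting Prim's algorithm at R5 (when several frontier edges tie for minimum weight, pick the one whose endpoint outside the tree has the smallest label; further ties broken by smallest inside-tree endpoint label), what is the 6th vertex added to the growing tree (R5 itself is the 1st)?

R8

Prim, starting at R5.
Step 1: cheapest edge leaving the tree is R2 R5 (12); add R2.
Step 2: cheapest edge leaving the tree is R2 R3 (2); add R3.
Step 3: cheapest edge leaving the tree is R3 R4 (7); add R4.
Step 4: cheapest edge leaving the tree is R4 R7 (9); add R7.
Step 5: cheapest edge leaving the tree is R2 R8 (9); add R8.
Step 6: cheapest edge leaving the tree is R7 R9 (11); add R9.
Vertex order: R5, R2, R3, R4, R7, R8, R9. The 6th vertex is R8.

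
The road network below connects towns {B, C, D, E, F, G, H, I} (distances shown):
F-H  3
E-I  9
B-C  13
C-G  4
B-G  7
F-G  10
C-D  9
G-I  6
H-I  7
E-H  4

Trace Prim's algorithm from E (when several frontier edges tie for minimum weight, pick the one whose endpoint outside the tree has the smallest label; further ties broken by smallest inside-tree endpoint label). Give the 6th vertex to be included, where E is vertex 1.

C

Grow the tree from E using Prim:
Step 1: cheapest edge leaving the tree is E-H (4); add H.
Step 2: cheapest edge leaving the tree is F-H (3); add F.
Step 3: cheapest edge leaving the tree is H-I (7); add I.
Step 4: cheapest edge leaving the tree is G-I (6); add G.
Step 5: cheapest edge leaving the tree is C-G (4); add C.
Step 6: cheapest edge leaving the tree is B-G (7); add B.
Step 7: cheapest edge leaving the tree is C-D (9); add D.
Vertex order: E, H, F, I, G, C, B, D. The 6th vertex is C.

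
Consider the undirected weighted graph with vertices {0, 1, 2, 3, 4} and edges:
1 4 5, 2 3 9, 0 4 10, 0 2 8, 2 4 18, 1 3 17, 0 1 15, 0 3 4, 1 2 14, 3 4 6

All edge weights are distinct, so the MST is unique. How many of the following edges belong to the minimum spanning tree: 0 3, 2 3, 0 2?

2

Kruskal's algorithm — process edges by increasing weight (ties by edge label):
0 3 (4): add. Components now {0,3} {1} {2} {4}
1 4 (5): add. Components now {0,3} {1,4} {2}
3 4 (6): add. Components now {0,1,3,4} {2}
0 2 (8): add. Components now {0,1,2,3,4}
MST edge set: {0 3, 1 4, 3 4, 0 2}.
Of the listed edges, {0 3, 0 2} are in the MST → 2.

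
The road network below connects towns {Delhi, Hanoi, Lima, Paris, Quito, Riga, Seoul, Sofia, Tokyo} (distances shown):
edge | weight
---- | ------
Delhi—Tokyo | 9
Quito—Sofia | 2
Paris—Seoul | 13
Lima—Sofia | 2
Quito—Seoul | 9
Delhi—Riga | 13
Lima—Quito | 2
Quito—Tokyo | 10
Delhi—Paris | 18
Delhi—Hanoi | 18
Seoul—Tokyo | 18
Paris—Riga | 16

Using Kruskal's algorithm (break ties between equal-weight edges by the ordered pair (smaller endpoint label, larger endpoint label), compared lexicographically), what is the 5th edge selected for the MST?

Quito-Tokyo

Kruskal's algorithm — process edges by increasing weight (ties by edge label):
Lima—Quito (2): add — endpoints in different components.
Lima—Sofia (2): add — endpoints in different components.
Quito—Sofia (2): skip — Quito and Sofia already connected.
Delhi—Tokyo (9): add — endpoints in different components.
Quito—Seoul (9): add — endpoints in different components.
Quito—Tokyo (10): add — endpoints in different components.
Delhi—Riga (13): add — endpoints in different components.
Paris—Seoul (13): add — endpoints in different components.
Paris—Riga (16): skip — Riga and Paris already connected.
Delhi—Hanoi (18): add — endpoints in different components.
The 5th edge added is Quito—Tokyo.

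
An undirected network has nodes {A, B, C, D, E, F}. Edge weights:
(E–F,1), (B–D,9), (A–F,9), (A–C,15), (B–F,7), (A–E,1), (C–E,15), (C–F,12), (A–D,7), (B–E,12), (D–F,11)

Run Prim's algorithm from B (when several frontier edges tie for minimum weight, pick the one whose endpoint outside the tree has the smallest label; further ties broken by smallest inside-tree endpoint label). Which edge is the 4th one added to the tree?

A-D

Prim's algorithm from B:
Step 1: cheapest edge leaving the tree is B–F (7); add F.
Step 2: cheapest edge leaving the tree is E–F (1); add E.
Step 3: cheapest edge leaving the tree is A–E (1); add A.
Step 4: cheapest edge leaving the tree is A–D (7); add D.
Step 5: cheapest edge leaving the tree is C–F (12); add C.
The 4th edge added is A–D.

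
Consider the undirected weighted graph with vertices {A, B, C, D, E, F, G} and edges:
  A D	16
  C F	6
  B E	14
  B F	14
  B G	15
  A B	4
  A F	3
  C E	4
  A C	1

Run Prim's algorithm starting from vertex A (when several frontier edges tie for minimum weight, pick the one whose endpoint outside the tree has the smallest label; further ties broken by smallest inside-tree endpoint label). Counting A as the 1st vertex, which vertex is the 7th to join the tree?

Grow the tree from A using Prim:
Step 1: frontier [A C 1, A F 3, A B 4, A D 16] → take A C (1); add C.
Step 2: frontier [A F 3, A B 4, A D 16, C E 4, C F 6] → take A F (3); add F.
Step 3: frontier [A B 4, A D 16, C E 4, B F 14] → take A B (4); add B.
Step 4: frontier [A D 16, B E 14, B G 15, C E 4] → take C E (4); add E.
Step 5: frontier [A D 16, B G 15] → take B G (15); add G.
Step 6: frontier [A D 16] → take A D (16); add D.
Vertex order: A, C, F, B, E, G, D. The 7th vertex is D.

D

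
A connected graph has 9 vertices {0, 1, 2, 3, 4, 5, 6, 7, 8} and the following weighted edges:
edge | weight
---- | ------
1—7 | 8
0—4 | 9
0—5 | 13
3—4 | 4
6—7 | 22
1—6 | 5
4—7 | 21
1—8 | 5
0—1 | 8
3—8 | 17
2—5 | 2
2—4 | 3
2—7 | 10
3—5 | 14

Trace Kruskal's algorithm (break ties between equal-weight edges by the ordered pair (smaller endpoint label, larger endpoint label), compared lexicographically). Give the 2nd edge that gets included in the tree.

Kruskal: consider edges lightest-first.
2—5 (2): add — endpoints in different components.
2—4 (3): add — endpoints in different components.
3—4 (4): add — endpoints in different components.
1—6 (5): add — endpoints in different components.
1—8 (5): add — endpoints in different components.
0—1 (8): add — endpoints in different components.
1—7 (8): add — endpoints in different components.
0—4 (9): add — endpoints in different components.
The 2nd edge added is 2—4.

2-4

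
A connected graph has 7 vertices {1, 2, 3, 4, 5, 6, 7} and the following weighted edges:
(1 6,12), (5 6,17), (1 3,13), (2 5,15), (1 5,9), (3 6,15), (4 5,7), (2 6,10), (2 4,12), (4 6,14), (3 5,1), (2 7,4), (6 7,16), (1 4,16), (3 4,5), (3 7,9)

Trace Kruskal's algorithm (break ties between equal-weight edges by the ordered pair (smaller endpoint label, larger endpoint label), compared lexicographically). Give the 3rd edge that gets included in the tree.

3-4

Sort edges by weight, then run Kruskal:
3 5 (1): add. Components now {1} {2} {3,5} {4} {6} {7}
2 7 (4): add. Components now {1} {2,7} {3,5} {4} {6}
3 4 (5): add. Components now {1} {2,7} {3,4,5} {6}
4 5 (7): skip — 4 and 5 already connected.
1 5 (9): add. Components now {1,3,4,5} {2,7} {6}
3 7 (9): add. Components now {1,2,3,4,5,7} {6}
2 6 (10): add. Components now {1,2,3,4,5,6,7}
The 3rd edge added is 3 4.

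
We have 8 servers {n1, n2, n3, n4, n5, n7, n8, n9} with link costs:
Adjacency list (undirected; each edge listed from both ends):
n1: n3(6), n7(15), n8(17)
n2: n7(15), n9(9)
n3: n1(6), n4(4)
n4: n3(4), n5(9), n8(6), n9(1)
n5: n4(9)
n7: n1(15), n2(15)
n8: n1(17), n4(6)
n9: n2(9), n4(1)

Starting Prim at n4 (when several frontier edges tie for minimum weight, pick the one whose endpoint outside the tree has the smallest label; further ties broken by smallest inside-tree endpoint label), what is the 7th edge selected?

Grow the tree from n4 using Prim:
Step 1: frontier [n4 n9 1, n3 n4 4, n4 n8 6, n4 n5 9] → take n4 n9 (1); add n9.
Step 2: frontier [n3 n4 4, n4 n8 6, n4 n5 9, n2 n9 9] → take n3 n4 (4); add n3.
Step 3: frontier [n1 n3 6, n4 n8 6, n4 n5 9, n2 n9 9] → take n1 n3 (6); add n1.
Step 4: frontier [n1 n7 15, n1 n8 17, n4 n8 6, n4 n5 9, n2 n9 9] → take n4 n8 (6); add n8.
Step 5: frontier [n1 n7 15, n4 n5 9, n2 n9 9] → take n2 n9 (9); add n2.
Step 6: frontier [n1 n7 15, n2 n7 15, n4 n5 9] → take n4 n5 (9); add n5.
Step 7: frontier [n1 n7 15, n2 n7 15] → take n1 n7 (15); add n7.
The 7th edge added is n1 n7.

n1-n7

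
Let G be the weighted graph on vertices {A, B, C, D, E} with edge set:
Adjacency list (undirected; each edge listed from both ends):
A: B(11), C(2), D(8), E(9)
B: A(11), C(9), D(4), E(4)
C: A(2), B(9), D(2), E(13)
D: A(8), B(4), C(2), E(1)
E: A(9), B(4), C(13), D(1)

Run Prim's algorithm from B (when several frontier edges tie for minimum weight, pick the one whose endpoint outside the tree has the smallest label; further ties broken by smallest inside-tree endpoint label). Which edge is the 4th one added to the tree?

Prim's algorithm from B:
Step 1: frontier [B-D 4, B-E 4, B-C 9, A-B 11] → take B-D (4); add D.
Step 2: frontier [B-E 4, B-C 9, A-B 11, D-E 1, C-D 2, A-D 8] → take D-E (1); add E.
Step 3: frontier [B-C 9, A-B 11, C-D 2, A-D 8, A-E 9, C-E 13] → take C-D (2); add C.
Step 4: frontier [A-B 11, A-C 2, A-D 8, A-E 9] → take A-C (2); add A.
The 4th edge added is A-C.

A-C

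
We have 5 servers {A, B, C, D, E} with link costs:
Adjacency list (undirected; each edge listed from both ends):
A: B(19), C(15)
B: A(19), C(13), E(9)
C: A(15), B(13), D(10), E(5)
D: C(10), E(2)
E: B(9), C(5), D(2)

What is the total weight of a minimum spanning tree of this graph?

Kruskal's algorithm — process edges by increasing weight (ties by edge label):
D–E (2): add. Components now {A} {B} {C} {D,E}
C–E (5): add. Components now {A} {B} {C,D,E}
B–E (9): add. Components now {A} {B,C,D,E}
C–D (10): skip — C and D already connected.
B–C (13): skip — B and C already connected.
A–C (15): add. Components now {A,B,C,D,E}
MST edges: D–E, C–E, B–E, A–C; total weight 2+5+9+15 = 31.

31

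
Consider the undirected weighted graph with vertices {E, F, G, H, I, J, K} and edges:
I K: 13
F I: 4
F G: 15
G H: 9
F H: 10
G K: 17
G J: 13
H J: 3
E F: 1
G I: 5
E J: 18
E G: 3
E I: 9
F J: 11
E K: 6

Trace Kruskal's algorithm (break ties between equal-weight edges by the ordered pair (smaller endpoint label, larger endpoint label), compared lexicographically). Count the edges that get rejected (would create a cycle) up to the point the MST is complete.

Kruskal's algorithm — process edges by increasing weight (ties by edge label):
E F (1): add. Components now {E,F} {G} {H} {I} {J} {K}
E G (3): add. Components now {E,F,G} {H} {I} {J} {K}
H J (3): add. Components now {E,F,G} {H,J} {I} {K}
F I (4): add. Components now {E,F,G,I} {H,J} {K}
G I (5): skip — G and I already connected.
E K (6): add. Components now {E,F,G,I,K} {H,J}
E I (9): skip — E and I already connected.
G H (9): add. Components now {E,F,G,H,I,J,K}
Edges rejected before the tree was complete: 2.

2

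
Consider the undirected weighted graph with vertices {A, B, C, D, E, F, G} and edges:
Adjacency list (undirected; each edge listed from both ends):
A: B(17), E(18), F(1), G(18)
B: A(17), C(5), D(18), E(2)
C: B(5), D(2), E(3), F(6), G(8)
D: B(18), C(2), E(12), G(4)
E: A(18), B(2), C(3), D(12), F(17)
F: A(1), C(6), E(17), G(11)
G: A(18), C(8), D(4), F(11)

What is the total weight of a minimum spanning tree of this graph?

18

Prim, starting at D.
Step 1: cheapest edge leaving the tree is C-D (2); add C.
Step 2: cheapest edge leaving the tree is C-E (3); add E.
Step 3: cheapest edge leaving the tree is B-E (2); add B.
Step 4: cheapest edge leaving the tree is D-G (4); add G.
Step 5: cheapest edge leaving the tree is C-F (6); add F.
Step 6: cheapest edge leaving the tree is A-F (1); add A.
MST edges: C-D, C-E, B-E, D-G, C-F, A-F; total weight 2+3+2+4+6+1 = 18.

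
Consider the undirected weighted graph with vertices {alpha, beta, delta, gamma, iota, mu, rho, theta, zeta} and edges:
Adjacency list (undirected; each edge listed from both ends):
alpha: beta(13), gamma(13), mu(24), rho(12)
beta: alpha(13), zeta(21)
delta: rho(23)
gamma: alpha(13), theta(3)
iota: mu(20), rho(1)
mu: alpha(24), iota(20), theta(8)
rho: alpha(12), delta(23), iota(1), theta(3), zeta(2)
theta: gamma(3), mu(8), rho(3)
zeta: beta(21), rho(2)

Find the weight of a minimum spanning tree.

65

Kruskal's algorithm — process edges by increasing weight (ties by edge label):
iota–rho (1): add — endpoints in different components.
rho–zeta (2): add — endpoints in different components.
gamma–theta (3): add — endpoints in different components.
rho–theta (3): add — endpoints in different components.
mu–theta (8): add — endpoints in different components.
alpha–rho (12): add — endpoints in different components.
alpha–beta (13): add — endpoints in different components.
alpha–gamma (13): skip — alpha and gamma already connected.
iota–mu (20): skip — iota and mu already connected.
beta–zeta (21): skip — beta and zeta already connected.
delta–rho (23): add — endpoints in different components.
MST edges: iota–rho, rho–zeta, gamma–theta, rho–theta, mu–theta, alpha–rho, alpha–beta, delta–rho; total weight 1+2+3+3+8+12+13+23 = 65.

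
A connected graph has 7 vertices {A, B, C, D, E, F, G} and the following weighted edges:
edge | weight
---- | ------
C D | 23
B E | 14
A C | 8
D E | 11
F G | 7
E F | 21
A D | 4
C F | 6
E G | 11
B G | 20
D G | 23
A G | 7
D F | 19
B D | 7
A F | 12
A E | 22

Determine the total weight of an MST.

42

Prim, starting at F.
Step 1: cheapest edge leaving the tree is C F (6); add C.
Step 2: cheapest edge leaving the tree is F G (7); add G.
Step 3: cheapest edge leaving the tree is A G (7); add A.
Step 4: cheapest edge leaving the tree is A D (4); add D.
Step 5: cheapest edge leaving the tree is B D (7); add B.
Step 6: cheapest edge leaving the tree is D E (11); add E.
MST edges: C F, F G, A G, A D, B D, D E; total weight 6+7+7+4+7+11 = 42.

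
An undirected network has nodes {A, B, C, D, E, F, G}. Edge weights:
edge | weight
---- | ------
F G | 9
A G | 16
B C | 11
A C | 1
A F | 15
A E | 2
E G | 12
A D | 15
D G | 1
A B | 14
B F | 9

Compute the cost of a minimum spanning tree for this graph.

33

Sort edges by weight, then run Kruskal:
A C (1): add. Components now {A,C} {B} {D} {E} {F} {G}
D G (1): add. Components now {A,C} {B} {D,G} {E} {F}
A E (2): add. Components now {A,C,E} {B} {D,G} {F}
B F (9): add. Components now {A,C,E} {B,F} {D,G}
F G (9): add. Components now {A,C,E} {B,D,F,G}
B C (11): add. Components now {A,B,C,D,E,F,G}
MST edges: A C, D G, A E, B F, F G, B C; total weight 1+1+2+9+9+11 = 33.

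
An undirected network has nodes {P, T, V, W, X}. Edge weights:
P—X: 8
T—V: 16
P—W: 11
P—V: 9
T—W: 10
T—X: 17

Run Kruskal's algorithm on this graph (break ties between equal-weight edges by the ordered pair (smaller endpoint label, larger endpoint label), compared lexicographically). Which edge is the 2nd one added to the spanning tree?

Kruskal: consider edges lightest-first.
P—X (8): add — endpoints in different components.
P—V (9): add — endpoints in different components.
T—W (10): add — endpoints in different components.
P—W (11): add — endpoints in different components.
The 2nd edge added is P—V.

P-V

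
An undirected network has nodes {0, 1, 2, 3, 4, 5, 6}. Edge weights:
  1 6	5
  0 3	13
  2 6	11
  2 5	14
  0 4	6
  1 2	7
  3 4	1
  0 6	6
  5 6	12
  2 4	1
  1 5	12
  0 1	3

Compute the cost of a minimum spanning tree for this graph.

Kruskal's algorithm — process edges by increasing weight (ties by edge label):
2 4 (1): add — endpoints in different components.
3 4 (1): add — endpoints in different components.
0 1 (3): add — endpoints in different components.
1 6 (5): add — endpoints in different components.
0 4 (6): add — endpoints in different components.
0 6 (6): skip — 0 and 6 already connected.
1 2 (7): skip — 1 and 2 already connected.
2 6 (11): skip — 2 and 6 already connected.
1 5 (12): add — endpoints in different components.
MST edges: 2 4, 3 4, 0 1, 1 6, 0 4, 1 5; total weight 1+1+3+5+6+12 = 28.

28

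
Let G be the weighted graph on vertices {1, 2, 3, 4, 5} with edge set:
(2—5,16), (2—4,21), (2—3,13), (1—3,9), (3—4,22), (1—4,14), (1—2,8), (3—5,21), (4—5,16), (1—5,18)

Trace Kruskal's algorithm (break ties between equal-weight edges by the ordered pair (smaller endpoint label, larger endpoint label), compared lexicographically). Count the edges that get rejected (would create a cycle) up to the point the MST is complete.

1

Sort edges by weight, then run Kruskal:
1—2 (8): add — endpoints in different components.
1—3 (9): add — endpoints in different components.
2—3 (13): skip — 2 and 3 already connected.
1—4 (14): add — endpoints in different components.
2—5 (16): add — endpoints in different components.
Edges rejected before the tree was complete: 1.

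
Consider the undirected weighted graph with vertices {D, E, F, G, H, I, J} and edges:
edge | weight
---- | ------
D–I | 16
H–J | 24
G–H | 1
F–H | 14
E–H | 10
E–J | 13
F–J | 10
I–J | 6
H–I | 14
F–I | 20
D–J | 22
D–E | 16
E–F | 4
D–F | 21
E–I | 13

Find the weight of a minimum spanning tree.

Prim, starting at J.
Step 1: cheapest edge leaving the tree is I–J (6); add I.
Step 2: cheapest edge leaving the tree is F–J (10); add F.
Step 3: cheapest edge leaving the tree is E–F (4); add E.
Step 4: cheapest edge leaving the tree is E–H (10); add H.
Step 5: cheapest edge leaving the tree is G–H (1); add G.
Step 6: cheapest edge leaving the tree is D–E (16); add D.
MST edges: I–J, F–J, E–F, E–H, G–H, D–E; total weight 6+10+4+10+1+16 = 47.

47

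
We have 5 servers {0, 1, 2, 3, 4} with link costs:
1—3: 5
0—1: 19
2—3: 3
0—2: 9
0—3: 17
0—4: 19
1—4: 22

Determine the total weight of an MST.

36

Kruskal's algorithm — process edges by increasing weight (ties by edge label):
2—3 (3): add. Components now {0} {1} {2,3} {4}
1—3 (5): add. Components now {0} {1,2,3} {4}
0—2 (9): add. Components now {0,1,2,3} {4}
0—3 (17): skip — 0 and 3 already connected.
0—1 (19): skip — 0 and 1 already connected.
0—4 (19): add. Components now {0,1,2,3,4}
MST edges: 2—3, 1—3, 0—2, 0—4; total weight 3+5+9+19 = 36.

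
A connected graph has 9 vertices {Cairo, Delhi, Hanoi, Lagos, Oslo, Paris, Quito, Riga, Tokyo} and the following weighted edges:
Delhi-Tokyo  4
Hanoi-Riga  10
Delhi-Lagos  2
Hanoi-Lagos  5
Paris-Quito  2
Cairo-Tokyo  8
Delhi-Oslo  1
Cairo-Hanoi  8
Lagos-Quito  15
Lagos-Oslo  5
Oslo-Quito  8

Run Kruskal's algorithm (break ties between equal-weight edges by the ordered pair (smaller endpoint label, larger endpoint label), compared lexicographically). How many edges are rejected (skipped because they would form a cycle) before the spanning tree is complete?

2

Kruskal's algorithm — process edges by increasing weight (ties by edge label):
Delhi-Oslo (1): add — endpoints in different components.
Delhi-Lagos (2): add — endpoints in different components.
Paris-Quito (2): add — endpoints in different components.
Delhi-Tokyo (4): add — endpoints in different components.
Hanoi-Lagos (5): add — endpoints in different components.
Lagos-Oslo (5): skip — Oslo and Lagos already connected.
Cairo-Hanoi (8): add — endpoints in different components.
Cairo-Tokyo (8): skip — Cairo and Tokyo already connected.
Oslo-Quito (8): add — endpoints in different components.
Hanoi-Riga (10): add — endpoints in different components.
Edges rejected before the tree was complete: 2.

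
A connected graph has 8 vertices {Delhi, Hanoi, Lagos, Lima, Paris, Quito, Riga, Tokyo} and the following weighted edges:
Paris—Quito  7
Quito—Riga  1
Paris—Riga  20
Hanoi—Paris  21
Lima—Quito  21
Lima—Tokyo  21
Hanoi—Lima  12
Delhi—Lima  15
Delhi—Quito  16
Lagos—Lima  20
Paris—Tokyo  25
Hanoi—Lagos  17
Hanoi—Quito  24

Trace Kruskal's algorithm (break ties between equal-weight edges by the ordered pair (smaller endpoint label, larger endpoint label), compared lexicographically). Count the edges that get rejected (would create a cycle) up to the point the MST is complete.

Sort edges by weight, then run Kruskal:
Quito—Riga (1): add — endpoints in different components.
Paris—Quito (7): add — endpoints in different components.
Hanoi—Lima (12): add — endpoints in different components.
Delhi—Lima (15): add — endpoints in different components.
Delhi—Quito (16): add — endpoints in different components.
Hanoi—Lagos (17): add — endpoints in different components.
Lagos—Lima (20): skip — Lagos and Lima already connected.
Paris—Riga (20): skip — Riga and Paris already connected.
Hanoi—Paris (21): skip — Hanoi and Paris already connected.
Lima—Quito (21): skip — Lima and Quito already connected.
Lima—Tokyo (21): add — endpoints in different components.
Edges rejected before the tree was complete: 4.

4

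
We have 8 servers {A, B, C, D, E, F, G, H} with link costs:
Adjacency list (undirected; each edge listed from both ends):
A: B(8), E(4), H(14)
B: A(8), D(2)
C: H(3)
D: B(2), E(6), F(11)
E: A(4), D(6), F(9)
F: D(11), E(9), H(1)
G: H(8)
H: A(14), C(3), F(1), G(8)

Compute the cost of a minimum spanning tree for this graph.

Prim's algorithm from F:
Step 1: cheapest edge leaving the tree is F—H (1); add H.
Step 2: cheapest edge leaving the tree is C—H (3); add C.
Step 3: cheapest edge leaving the tree is G—H (8); add G.
Step 4: cheapest edge leaving the tree is E—F (9); add E.
Step 5: cheapest edge leaving the tree is A—E (4); add A.
Step 6: cheapest edge leaving the tree is D—E (6); add D.
Step 7: cheapest edge leaving the tree is B—D (2); add B.
MST edges: F—H, C—H, G—H, E—F, A—E, D—E, B—D; total weight 1+3+8+9+4+6+2 = 33.

33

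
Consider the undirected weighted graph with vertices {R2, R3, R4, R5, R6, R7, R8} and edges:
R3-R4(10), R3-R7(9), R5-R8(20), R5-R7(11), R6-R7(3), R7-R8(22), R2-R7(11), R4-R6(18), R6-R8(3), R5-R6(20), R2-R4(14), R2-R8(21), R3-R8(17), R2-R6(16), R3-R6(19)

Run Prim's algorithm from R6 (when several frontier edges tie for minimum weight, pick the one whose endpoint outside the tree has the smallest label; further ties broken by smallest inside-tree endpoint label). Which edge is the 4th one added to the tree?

R3-R4

Prim, starting at R6.
Step 1: cheapest edge leaving the tree is R6-R7 (3); add R7.
Step 2: cheapest edge leaving the tree is R6-R8 (3); add R8.
Step 3: cheapest edge leaving the tree is R3-R7 (9); add R3.
Step 4: cheapest edge leaving the tree is R3-R4 (10); add R4.
Step 5: cheapest edge leaving the tree is R2-R7 (11); add R2.
Step 6: cheapest edge leaving the tree is R5-R7 (11); add R5.
The 4th edge added is R3-R4.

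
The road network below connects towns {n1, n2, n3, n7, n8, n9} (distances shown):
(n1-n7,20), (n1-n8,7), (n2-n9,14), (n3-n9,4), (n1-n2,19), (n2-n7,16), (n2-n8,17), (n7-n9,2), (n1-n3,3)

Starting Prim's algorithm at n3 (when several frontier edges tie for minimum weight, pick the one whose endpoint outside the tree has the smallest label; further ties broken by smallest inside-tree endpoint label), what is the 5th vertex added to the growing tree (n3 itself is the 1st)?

Prim, starting at n3.
Step 1: frontier [n1-n3 3, n3-n9 4] → take n1-n3 (3); add n1.
Step 2: frontier [n1-n8 7, n1-n2 19, n1-n7 20, n3-n9 4] → take n3-n9 (4); add n9.
Step 3: frontier [n1-n8 7, n1-n2 19, n1-n7 20, n7-n9 2, n2-n9 14] → take n7-n9 (2); add n7.
Step 4: frontier [n1-n8 7, n1-n2 19, n2-n7 16, n2-n9 14] → take n1-n8 (7); add n8.
Step 5: frontier [n1-n2 19, n2-n7 16, n2-n8 17, n2-n9 14] → take n2-n9 (14); add n2.
Vertex order: n3, n1, n9, n7, n8, n2. The 5th vertex is n8.

n8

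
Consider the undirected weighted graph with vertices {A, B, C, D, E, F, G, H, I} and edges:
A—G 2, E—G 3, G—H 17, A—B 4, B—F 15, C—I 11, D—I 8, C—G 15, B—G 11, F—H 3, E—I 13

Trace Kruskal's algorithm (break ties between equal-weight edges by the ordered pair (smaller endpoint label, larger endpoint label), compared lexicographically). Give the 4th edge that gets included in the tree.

Kruskal's algorithm — process edges by increasing weight (ties by edge label):
A—G (2): add — endpoints in different components.
E—G (3): add — endpoints in different components.
F—H (3): add — endpoints in different components.
A—B (4): add — endpoints in different components.
D—I (8): add — endpoints in different components.
B—G (11): skip — B and G already connected.
C—I (11): add — endpoints in different components.
E—I (13): add — endpoints in different components.
B—F (15): add — endpoints in different components.
The 4th edge added is A—B.

A-B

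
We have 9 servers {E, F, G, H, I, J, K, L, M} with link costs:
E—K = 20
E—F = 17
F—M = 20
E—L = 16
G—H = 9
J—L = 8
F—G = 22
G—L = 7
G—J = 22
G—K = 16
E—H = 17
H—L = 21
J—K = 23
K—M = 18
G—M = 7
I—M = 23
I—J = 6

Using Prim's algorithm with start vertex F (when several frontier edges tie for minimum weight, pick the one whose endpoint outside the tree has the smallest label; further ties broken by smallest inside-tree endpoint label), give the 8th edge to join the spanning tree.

G-K

Prim, starting at F.
Step 1: cheapest edge leaving the tree is E—F (17); add E.
Step 2: cheapest edge leaving the tree is E—L (16); add L.
Step 3: cheapest edge leaving the tree is G—L (7); add G.
Step 4: cheapest edge leaving the tree is G—M (7); add M.
Step 5: cheapest edge leaving the tree is J—L (8); add J.
Step 6: cheapest edge leaving the tree is I—J (6); add I.
Step 7: cheapest edge leaving the tree is G—H (9); add H.
Step 8: cheapest edge leaving the tree is G—K (16); add K.
The 8th edge added is G—K.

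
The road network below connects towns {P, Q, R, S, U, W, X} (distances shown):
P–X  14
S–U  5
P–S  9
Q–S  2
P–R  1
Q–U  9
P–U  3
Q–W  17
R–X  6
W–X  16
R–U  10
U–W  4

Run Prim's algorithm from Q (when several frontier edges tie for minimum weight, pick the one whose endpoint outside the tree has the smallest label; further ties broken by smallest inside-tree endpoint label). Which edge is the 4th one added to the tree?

Prim's algorithm from Q:
Step 1: frontier [Q–S 2, Q–U 9, Q–W 17] → take Q–S (2); add S.
Step 2: frontier [Q–U 9, Q–W 17, S–U 5, P–S 9] → take S–U (5); add U.
Step 3: frontier [Q–W 17, P–S 9, P–U 3, U–W 4, R–U 10] → take P–U (3); add P.
Step 4: frontier [P–R 1, P–X 14, Q–W 17, U–W 4, R–U 10] → take P–R (1); add R.
Step 5: frontier [P–X 14, Q–W 17, R–X 6, U–W 4] → take U–W (4); add W.
Step 6: frontier [P–X 14, R–X 6, W–X 16] → take R–X (6); add X.
The 4th edge added is P–R.

P-R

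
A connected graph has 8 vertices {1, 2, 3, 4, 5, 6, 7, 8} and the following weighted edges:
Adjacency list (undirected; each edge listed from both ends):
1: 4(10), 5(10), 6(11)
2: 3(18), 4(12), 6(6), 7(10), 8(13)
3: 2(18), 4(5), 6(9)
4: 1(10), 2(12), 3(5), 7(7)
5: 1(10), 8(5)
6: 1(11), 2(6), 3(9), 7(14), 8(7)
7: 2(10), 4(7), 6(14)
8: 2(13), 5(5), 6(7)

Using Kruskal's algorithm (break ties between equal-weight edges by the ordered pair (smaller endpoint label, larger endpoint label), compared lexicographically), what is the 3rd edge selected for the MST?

Sort edges by weight, then run Kruskal:
3–4 (5): add — endpoints in different components.
5–8 (5): add — endpoints in different components.
2–6 (6): add — endpoints in different components.
4–7 (7): add — endpoints in different components.
6–8 (7): add — endpoints in different components.
3–6 (9): add — endpoints in different components.
1–4 (10): add — endpoints in different components.
The 3rd edge added is 2–6.

2-6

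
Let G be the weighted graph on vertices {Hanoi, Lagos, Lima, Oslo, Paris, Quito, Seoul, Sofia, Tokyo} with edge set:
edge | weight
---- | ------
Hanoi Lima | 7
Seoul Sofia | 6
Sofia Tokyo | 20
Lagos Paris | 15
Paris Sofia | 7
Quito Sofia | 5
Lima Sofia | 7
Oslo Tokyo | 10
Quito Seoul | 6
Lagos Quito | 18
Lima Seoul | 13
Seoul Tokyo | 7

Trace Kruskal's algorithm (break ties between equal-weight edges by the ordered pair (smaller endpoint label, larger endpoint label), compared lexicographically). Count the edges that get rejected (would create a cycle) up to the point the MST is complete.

Sort edges by weight, then run Kruskal:
Quito Sofia (5): add — endpoints in different components.
Quito Seoul (6): add — endpoints in different components.
Seoul Sofia (6): skip — Seoul and Sofia already connected.
Hanoi Lima (7): add — endpoints in different components.
Lima Sofia (7): add — endpoints in different components.
Paris Sofia (7): add — endpoints in different components.
Seoul Tokyo (7): add — endpoints in different components.
Oslo Tokyo (10): add — endpoints in different components.
Lima Seoul (13): skip — Seoul and Lima already connected.
Lagos Paris (15): add — endpoints in different components.
Edges rejected before the tree was complete: 2.

2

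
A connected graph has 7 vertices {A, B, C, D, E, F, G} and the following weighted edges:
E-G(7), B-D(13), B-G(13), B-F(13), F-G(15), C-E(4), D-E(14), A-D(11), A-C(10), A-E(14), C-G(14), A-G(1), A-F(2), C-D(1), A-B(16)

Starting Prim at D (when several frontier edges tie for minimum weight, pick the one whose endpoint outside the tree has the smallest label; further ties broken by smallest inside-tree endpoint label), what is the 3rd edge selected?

E-G

Prim's algorithm from D:
Step 1: cheapest edge leaving the tree is C-D (1); add C.
Step 2: cheapest edge leaving the tree is C-E (4); add E.
Step 3: cheapest edge leaving the tree is E-G (7); add G.
Step 4: cheapest edge leaving the tree is A-G (1); add A.
Step 5: cheapest edge leaving the tree is A-F (2); add F.
Step 6: cheapest edge leaving the tree is B-D (13); add B.
The 3rd edge added is E-G.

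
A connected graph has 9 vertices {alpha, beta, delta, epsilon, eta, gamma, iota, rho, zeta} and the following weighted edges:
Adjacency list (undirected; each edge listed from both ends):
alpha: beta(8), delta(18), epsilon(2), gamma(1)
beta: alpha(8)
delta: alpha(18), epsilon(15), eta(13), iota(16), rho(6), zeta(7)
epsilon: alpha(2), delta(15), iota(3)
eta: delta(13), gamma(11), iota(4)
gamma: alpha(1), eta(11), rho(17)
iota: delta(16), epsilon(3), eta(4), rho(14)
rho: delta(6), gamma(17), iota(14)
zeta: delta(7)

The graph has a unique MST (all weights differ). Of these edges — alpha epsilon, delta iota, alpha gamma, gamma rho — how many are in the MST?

Kruskal's algorithm — process edges by increasing weight (ties by edge label):
alpha gamma (1): add — endpoints in different components.
alpha epsilon (2): add — endpoints in different components.
epsilon iota (3): add — endpoints in different components.
eta iota (4): add — endpoints in different components.
delta rho (6): add — endpoints in different components.
delta zeta (7): add — endpoints in different components.
alpha beta (8): add — endpoints in different components.
eta gamma (11): skip — eta and gamma already connected.
delta eta (13): add — endpoints in different components.
MST edge set: {alpha gamma, alpha epsilon, epsilon iota, eta iota, delta rho, delta zeta, alpha beta, delta eta}.
Of the listed edges, {alpha epsilon, alpha gamma} are in the MST → 2.

2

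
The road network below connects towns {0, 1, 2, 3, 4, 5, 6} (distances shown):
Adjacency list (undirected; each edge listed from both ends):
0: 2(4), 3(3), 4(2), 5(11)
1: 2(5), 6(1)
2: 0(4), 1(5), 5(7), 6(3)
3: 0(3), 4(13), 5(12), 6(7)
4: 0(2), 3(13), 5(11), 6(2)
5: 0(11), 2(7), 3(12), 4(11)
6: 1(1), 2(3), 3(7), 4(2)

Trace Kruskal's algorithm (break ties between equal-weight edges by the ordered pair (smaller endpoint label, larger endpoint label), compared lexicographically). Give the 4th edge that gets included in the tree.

Sort edges by weight, then run Kruskal:
1—6 (1): add — endpoints in different components.
0—4 (2): add — endpoints in different components.
4—6 (2): add — endpoints in different components.
0—3 (3): add — endpoints in different components.
2—6 (3): add — endpoints in different components.
0—2 (4): skip — 0 and 2 already connected.
1—2 (5): skip — 1 and 2 already connected.
2—5 (7): add — endpoints in different components.
The 4th edge added is 0—3.

0-3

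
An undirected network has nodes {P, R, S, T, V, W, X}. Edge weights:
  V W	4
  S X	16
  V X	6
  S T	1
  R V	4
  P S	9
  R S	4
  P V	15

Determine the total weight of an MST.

Prim's algorithm from T:
Step 1: frontier [S T 1] → take S T (1); add S.
Step 2: frontier [R S 4, P S 9, S X 16] → take R S (4); add R.
Step 3: frontier [R V 4, P S 9, S X 16] → take R V (4); add V.
Step 4: frontier [P S 9, S X 16, V W 4, V X 6, P V 15] → take V W (4); add W.
Step 5: frontier [P S 9, S X 16, V X 6, P V 15] → take V X (6); add X.
Step 6: frontier [P S 9, P V 15] → take P S (9); add P.
MST edges: S T, R S, R V, V W, V X, P S; total weight 1+4+4+4+6+9 = 28.

28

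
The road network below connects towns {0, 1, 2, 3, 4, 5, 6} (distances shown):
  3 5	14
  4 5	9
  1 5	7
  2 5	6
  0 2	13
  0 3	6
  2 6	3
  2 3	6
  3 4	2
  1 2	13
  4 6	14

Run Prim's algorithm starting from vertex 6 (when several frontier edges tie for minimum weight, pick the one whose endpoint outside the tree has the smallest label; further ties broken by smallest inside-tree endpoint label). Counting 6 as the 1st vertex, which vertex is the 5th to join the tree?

0

Grow the tree from 6 using Prim:
Step 1: frontier [2 6 3, 4 6 14] → take 2 6 (3); add 2.
Step 2: frontier [2 3 6, 2 5 6, 0 2 13, 1 2 13, 4 6 14] → take 2 3 (6); add 3.
Step 3: frontier [2 5 6, 0 2 13, 1 2 13, 3 4 2, 0 3 6, 3 5 14, 4 6 14] → take 3 4 (2); add 4.
Step 4: frontier [2 5 6, 0 2 13, 1 2 13, 0 3 6, 3 5 14, 4 5 9] → take 0 3 (6); add 0.
Step 5: frontier [2 5 6, 1 2 13, 3 5 14, 4 5 9] → take 2 5 (6); add 5.
Step 6: frontier [1 2 13, 1 5 7] → take 1 5 (7); add 1.
Vertex order: 6, 2, 3, 4, 0, 5, 1. The 5th vertex is 0.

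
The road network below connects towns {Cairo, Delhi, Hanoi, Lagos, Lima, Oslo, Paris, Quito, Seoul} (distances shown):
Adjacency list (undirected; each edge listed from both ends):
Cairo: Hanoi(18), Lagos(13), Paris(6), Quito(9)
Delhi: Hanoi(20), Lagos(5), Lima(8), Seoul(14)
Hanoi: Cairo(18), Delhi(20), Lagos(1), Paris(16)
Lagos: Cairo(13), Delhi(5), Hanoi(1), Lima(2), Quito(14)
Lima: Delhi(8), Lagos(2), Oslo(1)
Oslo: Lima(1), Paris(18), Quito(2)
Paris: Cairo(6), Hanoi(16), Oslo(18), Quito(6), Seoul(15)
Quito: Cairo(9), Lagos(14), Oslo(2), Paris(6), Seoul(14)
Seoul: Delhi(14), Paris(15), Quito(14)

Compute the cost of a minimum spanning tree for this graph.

Grow the tree from Lagos using Prim:
Step 1: cheapest edge leaving the tree is Hanoi–Lagos (1); add Hanoi.
Step 2: cheapest edge leaving the tree is Lagos–Lima (2); add Lima.
Step 3: cheapest edge leaving the tree is Lima–Oslo (1); add Oslo.
Step 4: cheapest edge leaving the tree is Oslo–Quito (2); add Quito.
Step 5: cheapest edge leaving the tree is Delhi–Lagos (5); add Delhi.
Step 6: cheapest edge leaving the tree is Paris–Quito (6); add Paris.
Step 7: cheapest edge leaving the tree is Cairo–Paris (6); add Cairo.
Step 8: cheapest edge leaving the tree is Delhi–Seoul (14); add Seoul.
MST edges: Hanoi–Lagos, Lagos–Lima, Lima–Oslo, Oslo–Quito, Delhi–Lagos, Paris–Quito, Cairo–Paris, Delhi–Seoul; total weight 1+2+1+2+5+6+6+14 = 37.

37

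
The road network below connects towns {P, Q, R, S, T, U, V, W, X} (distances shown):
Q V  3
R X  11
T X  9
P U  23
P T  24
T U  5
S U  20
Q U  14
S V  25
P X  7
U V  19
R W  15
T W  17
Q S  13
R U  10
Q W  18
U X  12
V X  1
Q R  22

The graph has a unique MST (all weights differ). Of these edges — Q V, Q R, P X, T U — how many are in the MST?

Kruskal: consider edges lightest-first.
V X (1): add — endpoints in different components.
Q V (3): add — endpoints in different components.
T U (5): add — endpoints in different components.
P X (7): add — endpoints in different components.
T X (9): add — endpoints in different components.
R U (10): add — endpoints in different components.
R X (11): skip — X and R already connected.
U X (12): skip — X and U already connected.
Q S (13): add — endpoints in different components.
Q U (14): skip — Q and U already connected.
R W (15): add — endpoints in different components.
MST edge set: {V X, Q V, T U, P X, T X, R U, Q S, R W}.
Of the listed edges, {Q V, P X, T U} are in the MST → 3.

3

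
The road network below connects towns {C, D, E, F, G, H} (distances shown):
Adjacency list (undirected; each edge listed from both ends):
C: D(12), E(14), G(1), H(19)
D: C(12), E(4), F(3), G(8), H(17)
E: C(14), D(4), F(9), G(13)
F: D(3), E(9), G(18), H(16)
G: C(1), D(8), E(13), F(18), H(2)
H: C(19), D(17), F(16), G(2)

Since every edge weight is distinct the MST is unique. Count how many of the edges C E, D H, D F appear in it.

Kruskal's algorithm — process edges by increasing weight (ties by edge label):
C G (1): add. Components now {C,G} {D} {E} {F} {H}
G H (2): add. Components now {C,G,H} {D} {E} {F}
D F (3): add. Components now {C,G,H} {D,F} {E}
D E (4): add. Components now {C,G,H} {D,E,F}
D G (8): add. Components now {C,D,E,F,G,H}
MST edge set: {C G, G H, D F, D E, D G}.
Of the listed edges, {D F} are in the MST → 1.

1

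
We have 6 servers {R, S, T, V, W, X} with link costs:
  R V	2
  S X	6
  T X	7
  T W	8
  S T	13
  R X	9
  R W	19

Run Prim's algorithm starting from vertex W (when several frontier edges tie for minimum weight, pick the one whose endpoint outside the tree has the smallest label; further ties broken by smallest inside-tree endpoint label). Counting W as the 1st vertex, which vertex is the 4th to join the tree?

Prim's algorithm from W:
Step 1: cheapest edge leaving the tree is T W (8); add T.
Step 2: cheapest edge leaving the tree is T X (7); add X.
Step 3: cheapest edge leaving the tree is S X (6); add S.
Step 4: cheapest edge leaving the tree is R X (9); add R.
Step 5: cheapest edge leaving the tree is R V (2); add V.
Vertex order: W, T, X, S, R, V. The 4th vertex is S.

S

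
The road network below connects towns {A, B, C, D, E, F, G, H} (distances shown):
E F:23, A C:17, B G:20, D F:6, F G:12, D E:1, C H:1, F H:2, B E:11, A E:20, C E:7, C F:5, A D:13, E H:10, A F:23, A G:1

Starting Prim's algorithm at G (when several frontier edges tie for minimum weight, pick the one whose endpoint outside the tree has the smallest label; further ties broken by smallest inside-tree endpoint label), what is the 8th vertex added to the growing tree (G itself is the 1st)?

Prim, starting at G.
Step 1: cheapest edge leaving the tree is A G (1); add A.
Step 2: cheapest edge leaving the tree is F G (12); add F.
Step 3: cheapest edge leaving the tree is F H (2); add H.
Step 4: cheapest edge leaving the tree is C H (1); add C.
Step 5: cheapest edge leaving the tree is D F (6); add D.
Step 6: cheapest edge leaving the tree is D E (1); add E.
Step 7: cheapest edge leaving the tree is B E (11); add B.
Vertex order: G, A, F, H, C, D, E, B. The 8th vertex is B.

B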